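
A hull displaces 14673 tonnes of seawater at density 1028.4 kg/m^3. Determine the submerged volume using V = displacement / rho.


Formula: V = mass / rho
Step 1 — convert tonnes to kg: 14673 t * 1000 = 14673000 kg
Step 2 — V = 14673000 / 1028.4 ≈ 14268 m^3 (5 s.f.)

14268 m^3


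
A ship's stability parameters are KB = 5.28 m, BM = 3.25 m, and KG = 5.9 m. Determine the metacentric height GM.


Formula: GM = KB + BM - KG
Step 1 — KM = KB + BM = 5.28 + 3.25 = 8.53 m
Step 2 — GM = KM - KG = 8.53 - 5.9 = 2.63 m

2.63 m


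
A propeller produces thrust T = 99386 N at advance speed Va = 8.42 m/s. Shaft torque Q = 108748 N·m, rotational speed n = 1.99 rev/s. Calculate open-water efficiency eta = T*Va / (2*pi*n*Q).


Formula: eta = T * Va / (2 * pi * n * Q)
Step 1 — numerator = T * Va = 99386 * 8.42 = 836830.12
Step 2 — 2 * pi * n = 2 * pi * 1.99 = 12.503539
Step 3 — denominator = 12.503539 * 108748 = 1359734.86
Step 4 — eta = 836830.12 / 1359734.86 ≈ 0.61544 (5 s.f.)

0.61544


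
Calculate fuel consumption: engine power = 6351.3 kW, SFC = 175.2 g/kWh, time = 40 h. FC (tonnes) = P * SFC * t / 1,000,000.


Formula: FC (tonnes) = P * SFC * t / 1,000,000
Step 1 — P * SFC * t = 6351.3 * 175.2 * 40 = 44509910.4 g
Step 2 — FC (tonnes) = 44509910.4 / 1,000,000 ≈ 44.510 tonnes (5 s.f.)

44.510 tonnes


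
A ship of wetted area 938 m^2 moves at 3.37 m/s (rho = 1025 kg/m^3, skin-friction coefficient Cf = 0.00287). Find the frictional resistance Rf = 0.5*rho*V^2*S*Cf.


Formula: Rf = 0.5 * rho * V^2 * S * Cf
Step 1 — V^2 = 3.37^2 = 11.3569
Step 2 — 0.5 * rho * V^2 = 0.5 * 1025 * 11.3569 = 5820.41125
Step 3 — Rf = 5820.41125 * 938 * 0.00287 ≈ 15669 N (5 s.f.)

15669 N


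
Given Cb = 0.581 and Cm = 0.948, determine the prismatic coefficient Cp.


Formula: Cp = Cb / Cm
Substituting: Cp = 0.581 / 0.948
Result: Cp ≈ 0.61287 (5 s.f.)

0.61287


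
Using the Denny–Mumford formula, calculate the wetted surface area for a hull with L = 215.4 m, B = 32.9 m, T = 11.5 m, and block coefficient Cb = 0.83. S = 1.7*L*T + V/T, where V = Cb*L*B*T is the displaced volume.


Formula: S = 1.7*L*T + V/T with V = Cb*L*B*T, i.e. S = L * (1.7*T + Cb*B)
Step 1 — 1.7*T = 1.7 * 11.5 = 19.55 m
Step 2 — Cb*B = 0.83 * 32.9 = 27.307 m
Step 3 — 1.7*T + Cb*B = 19.55 + 27.307 = 46.857 m
Step 4 — S = 215.4 * 46.857 ≈ 10093 m^2 (5 s.f.)

10093 m^2


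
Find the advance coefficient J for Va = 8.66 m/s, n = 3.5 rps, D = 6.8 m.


Formula: J = Va / (n * D)
Step 1 — n * D = 3.5 * 6.8 = 23.8
Step 2 — J = 8.66 / 23.8 ≈ 0.36387 (5 s.f.)

0.36387


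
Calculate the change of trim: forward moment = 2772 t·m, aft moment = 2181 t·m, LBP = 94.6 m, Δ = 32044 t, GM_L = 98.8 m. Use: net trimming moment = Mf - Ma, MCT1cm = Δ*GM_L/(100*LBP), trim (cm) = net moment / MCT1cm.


Formula: net trimming moment = Mf - Ma; MCT1cm = Δ*GM_L/(100*LBP); trim = net moment / MCT1cm
Step 1 — net trimming moment = 2772 - 2181 = 591 t·m
Step 2 — MCT1cm = 32044 * 98.8 / (100 * 94.6) = 334.6667 t·m/cm
Step 3 — trim = 591 / 334.6667 ≈ 1.7659 cm (5 s.f.)

1.7659 cm


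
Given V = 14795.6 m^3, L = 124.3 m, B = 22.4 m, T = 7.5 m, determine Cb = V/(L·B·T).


Formula: Cb = V / (L * B * T)
Step 1 — L * B * T = 124.3 * 22.4 * 7.5 = 20882.4 m^3
Step 2 — Cb = 14795.6 / 20882.4 ≈ 0.70852 (5 s.f.)

0.70852


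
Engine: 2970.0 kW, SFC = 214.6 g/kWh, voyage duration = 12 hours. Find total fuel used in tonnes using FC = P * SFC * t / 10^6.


Formula: FC (tonnes) = P * SFC * t / 1,000,000
Step 1 — P * SFC * t = 2970.0 * 214.6 * 12 = 7648344.0 g
Step 2 — FC (tonnes) = 7648344.0 / 1,000,000 ≈ 7.6483 tonnes (5 s.f.)

7.6483 tonnes


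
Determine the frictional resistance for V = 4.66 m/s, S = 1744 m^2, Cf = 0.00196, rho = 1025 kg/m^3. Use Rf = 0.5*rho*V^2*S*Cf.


Formula: Rf = 0.5 * rho * V^2 * S * Cf
Step 1 — V^2 = 4.66^2 = 21.7156
Step 2 — 0.5 * rho * V^2 = 0.5 * 1025 * 21.7156 = 11129.245
Step 3 — Rf = 11129.245 * 1744 * 0.00196 ≈ 38042 N (5 s.f.)

38042 N


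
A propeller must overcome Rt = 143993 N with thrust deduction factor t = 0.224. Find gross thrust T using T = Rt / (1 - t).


Formula: T = Rt / (1 - t)
Step 1 — (1 - t) = 1 - 0.224 = 0.776
Step 2 — T = 143993 / 0.776 ≈ 185560 N (5 s.f.)

185560 N


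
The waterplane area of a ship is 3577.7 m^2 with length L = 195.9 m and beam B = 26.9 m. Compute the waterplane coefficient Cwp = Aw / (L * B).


Formula: Cwp = Aw / (L * B)
Step 1 — L * B = 195.9 * 26.9 = 5269.71 m^2
Step 2 — Cwp = 3577.7 / 5269.71 ≈ 0.67892 (5 s.f.)

0.67892


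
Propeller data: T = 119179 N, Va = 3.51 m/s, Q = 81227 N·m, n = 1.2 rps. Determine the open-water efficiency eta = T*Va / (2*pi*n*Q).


Formula: eta = T * Va / (2 * pi * n * Q)
Step 1 — numerator = T * Va = 119179 * 3.51 = 418318.29
Step 2 — 2 * pi * n = 2 * pi * 1.2 = 7.539822
Step 3 — denominator = 7.539822 * 81227 = 612437.12
Step 4 — eta = 418318.29 / 612437.12 ≈ 0.68304 (5 s.f.)

0.68304


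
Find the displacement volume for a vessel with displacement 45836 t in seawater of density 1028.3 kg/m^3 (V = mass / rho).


Formula: V = mass / rho
Step 1 — convert tonnes to kg: 45836 t * 1000 = 45836000 kg
Step 2 — V = 45836000 / 1028.3 ≈ 44575 m^3 (5 s.f.)

44575 m^3


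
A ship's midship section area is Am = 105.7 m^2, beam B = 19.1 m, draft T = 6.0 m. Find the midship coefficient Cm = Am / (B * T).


Formula: Cm = Am / (B * T)
Step 1 — B * T = 19.1 * 6.0 = 114.6 m^2
Step 2 — Cm = 105.7 / 114.6 ≈ 0.92234 (5 s.f.)

0.92234


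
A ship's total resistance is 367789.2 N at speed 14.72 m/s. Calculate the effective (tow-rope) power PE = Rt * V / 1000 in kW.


Formula: PE = Rt * V / 1000 (kW)
Step 1 — PE (W) = 367789.2 * 14.72 = 5413857.024 W
Step 2 — PE (kW) = 5413857.024 / 1000 ≈ 5413.9 kW (5 s.f.)

5413.9 kW


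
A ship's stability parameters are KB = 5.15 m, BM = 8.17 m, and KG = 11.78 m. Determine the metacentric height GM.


Formula: GM = KB + BM - KG
Step 1 — KM = KB + BM = 5.15 + 8.17 = 13.32 m
Step 2 — GM = KM - KG = 13.32 - 11.78 = 1.54 m

1.54 m


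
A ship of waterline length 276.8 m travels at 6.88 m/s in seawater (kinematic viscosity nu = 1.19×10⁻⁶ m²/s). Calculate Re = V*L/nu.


Formula: Re = V * L / nu
Step 1 — V * L = 6.88 * 276.8 = 1904.384 m^2/s
Step 2 — Re = 1904.384 / 1.19e-6 = 1.60e+09

1.60e+09


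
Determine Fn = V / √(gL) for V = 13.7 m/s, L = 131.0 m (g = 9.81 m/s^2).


Formula: Fn = V / sqrt(g * L)
Step 1 — g * L = 9.81 * 131.0 = 1285.11
Step 2 — sqrt(g * L) = sqrt(1285.11) = 35.848431
Step 3 — Fn = 13.7 / 35.848431 ≈ 0.38216 (5 s.f.)

0.38216


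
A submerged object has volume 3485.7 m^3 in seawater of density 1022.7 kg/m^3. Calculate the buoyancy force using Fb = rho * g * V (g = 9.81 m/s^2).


Formula: Fb = rho * g * V
Substituting: Fb = 1022.7 * 9.81 * 3485.7
Intermediate: 1022.7 * 9.81 = 10032.687
Result: Fb = 10032.687 * 3485.7 ≈ 34971000 N (5 s.f.)

34971000 N


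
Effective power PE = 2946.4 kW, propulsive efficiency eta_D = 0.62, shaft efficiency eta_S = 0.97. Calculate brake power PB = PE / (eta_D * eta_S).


Formula: PB = PE / (eta_D * eta_S)
Step 1 — combined efficiency = eta_D * eta_S = 0.62 * 0.97 = 0.6014
Step 2 — PB = 2946.4 / 0.6014 ≈ 4899.2 kW (5 s.f.)

4899.2 kW


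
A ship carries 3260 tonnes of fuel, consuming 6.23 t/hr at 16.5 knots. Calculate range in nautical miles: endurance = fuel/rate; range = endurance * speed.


Formula: endurance = fuel / rate; range = endurance * speed
Step 1 — endurance = 3260 / 6.23 = 523.2745 hours
Step 2 — range = 523.2745 * 16.5 ≈ 8634.0 nautical miles (5 s.f.)

8634.0 NM


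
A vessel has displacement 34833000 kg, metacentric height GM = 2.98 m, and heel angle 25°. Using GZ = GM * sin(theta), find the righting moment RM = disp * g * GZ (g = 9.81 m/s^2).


Formula: GZ = GM * sin(theta); RM = disp * g * GZ
Step 1 — GZ = 2.98 * sin(25°) = 2.98 * 0.422618 = 1.259402 m
Step 2 — RM = 34833000 * 9.81 * 1.259402 ≈ 430350000 N·m (5 s.f.)

430350000 N·m


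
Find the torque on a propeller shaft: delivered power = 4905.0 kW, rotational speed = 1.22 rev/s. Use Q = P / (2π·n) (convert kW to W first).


Formula: Q = P_W / (2 * pi * n)
Step 1 — P_W = 4905.0 kW * 1000 = 4905000.0 W
Step 2 — 2 * pi * n = 2 * pi * 1.22 = 7.665486
Step 3 — Q = 4905000.0 / 7.665486 ≈ 639880 N·m (5 s.f.)

639880 N·m


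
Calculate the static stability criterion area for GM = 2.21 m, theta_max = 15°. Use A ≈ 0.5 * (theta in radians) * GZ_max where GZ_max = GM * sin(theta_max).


Formula: GZ_max = GM * sin(theta); Area = 0.5 * theta_rad * GZ_max
Step 1 — GZ_max = 2.21 * sin(15°) = 2.21 * 0.258819 = 0.57199 m
Step 2 — theta_rad = 15 * pi/180 = 0.261799 rad
Step 3 — Area = 0.5 * 0.261799 * 0.57199 ≈ 0.074873 m·rad (5 s.f.)

0.074873 m·rad


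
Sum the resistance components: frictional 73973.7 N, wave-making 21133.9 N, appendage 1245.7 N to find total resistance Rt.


Formula: Rt = Rf + Rw + Ra
Substituting: Rt = 73973.7 + 21133.9 + 1245.7
Result: Rt = 96353.3 N

96353.3 N


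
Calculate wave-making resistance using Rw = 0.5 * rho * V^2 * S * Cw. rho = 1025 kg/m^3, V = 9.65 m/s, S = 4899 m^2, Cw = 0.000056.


Formula: Rw = 0.5 * rho * V^2 * S * Cw
Step 1 — V^2 = 9.65^2 = 93.1225
Step 2 — 0.5 * rho * V^2 = 0.5 * 1025 * 93.1225 = 47725.28125
Step 3 — Rw = 47725.28125 * 4899 * 0.000056 ≈ 13093 N (5 s.f.)

13093 N


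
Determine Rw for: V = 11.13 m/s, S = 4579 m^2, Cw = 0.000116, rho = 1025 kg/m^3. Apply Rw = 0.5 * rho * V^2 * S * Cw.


Formula: Rw = 0.5 * rho * V^2 * S * Cw
Step 1 — V^2 = 11.13^2 = 123.8769
Step 2 — 0.5 * rho * V^2 = 0.5 * 1025 * 123.8769 = 63486.91125
Step 3 — Rw = 63486.91125 * 4579 * 0.000116 ≈ 33722 N (5 s.f.)

33722 N


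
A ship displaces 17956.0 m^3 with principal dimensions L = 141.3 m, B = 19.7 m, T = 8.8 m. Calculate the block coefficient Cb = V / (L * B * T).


Formula: Cb = V / (L * B * T)
Step 1 — L * B * T = 141.3 * 19.7 * 8.8 = 24495.768 m^3
Step 2 — Cb = 17956.0 / 24495.768 ≈ 0.73302 (5 s.f.)

0.73302


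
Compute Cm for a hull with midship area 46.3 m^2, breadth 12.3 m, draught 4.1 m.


Formula: Cm = Am / (B * T)
Step 1 — B * T = 12.3 * 4.1 = 50.43 m^2
Step 2 — Cm = 46.3 / 50.43 ≈ 0.91810 (5 s.f.)

0.91810


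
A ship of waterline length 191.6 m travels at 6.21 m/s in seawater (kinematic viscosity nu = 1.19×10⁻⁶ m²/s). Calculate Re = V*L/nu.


Formula: Re = V * L / nu
Step 1 — V * L = 6.21 * 191.6 = 1189.836 m^2/s
Step 2 — Re = 1189.836 / 1.19e-6 = 1.00e+09

1.00e+09


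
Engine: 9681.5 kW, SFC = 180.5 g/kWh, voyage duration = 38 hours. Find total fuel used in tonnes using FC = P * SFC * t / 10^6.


Formula: FC (tonnes) = P * SFC * t / 1,000,000
Step 1 — P * SFC * t = 9681.5 * 180.5 * 38 = 66405408.5 g
Step 2 — FC (tonnes) = 66405408.5 / 1,000,000 ≈ 66.405 tonnes (5 s.f.)

66.405 tonnes


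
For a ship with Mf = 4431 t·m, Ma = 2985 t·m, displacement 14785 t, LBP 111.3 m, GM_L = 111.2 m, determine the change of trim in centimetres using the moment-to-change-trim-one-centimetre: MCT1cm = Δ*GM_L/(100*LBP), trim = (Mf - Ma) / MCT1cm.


Formula: net trimming moment = Mf - Ma; MCT1cm = Δ*GM_L/(100*LBP); trim = net moment / MCT1cm
Step 1 — net trimming moment = 4431 - 2985 = 1446 t·m
Step 2 — MCT1cm = 14785 * 111.2 / (100 * 111.3) = 147.7172 t·m/cm
Step 3 — trim = 1446 / 147.7172 ≈ 9.7890 cm (5 s.f.)

9.7890 cm


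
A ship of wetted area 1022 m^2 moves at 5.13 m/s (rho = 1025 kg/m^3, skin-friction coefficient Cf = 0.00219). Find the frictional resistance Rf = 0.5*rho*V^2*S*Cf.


Formula: Rf = 0.5 * rho * V^2 * S * Cf
Step 1 — V^2 = 5.13^2 = 26.3169
Step 2 — 0.5 * rho * V^2 = 0.5 * 1025 * 26.3169 = 13487.41125
Step 3 — Rf = 13487.41125 * 1022 * 0.00219 ≈ 30187 N (5 s.f.)

30187 N


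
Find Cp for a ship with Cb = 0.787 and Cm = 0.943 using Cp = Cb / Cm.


Formula: Cp = Cb / Cm
Substituting: Cp = 0.787 / 0.943
Result: Cp ≈ 0.83457 (5 s.f.)

0.83457


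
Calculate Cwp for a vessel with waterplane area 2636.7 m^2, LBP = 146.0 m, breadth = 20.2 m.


Formula: Cwp = Aw / (L * B)
Step 1 — L * B = 146.0 * 20.2 = 2949.2 m^2
Step 2 — Cwp = 2636.7 / 2949.2 ≈ 0.89404 (5 s.f.)

0.89404


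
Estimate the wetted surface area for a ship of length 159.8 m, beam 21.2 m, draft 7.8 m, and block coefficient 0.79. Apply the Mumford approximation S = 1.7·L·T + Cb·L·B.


Formula: S = 1.7*L*T + V/T with V = Cb*L*B*T, i.e. S = L * (1.7*T + Cb*B)
Step 1 — 1.7*T = 1.7 * 7.8 = 13.26 m
Step 2 — Cb*B = 0.79 * 21.2 = 16.748 m
Step 3 — 1.7*T + Cb*B = 13.26 + 16.748 = 30.008 m
Step 4 — S = 159.8 * 30.008 ≈ 4795.3 m^2 (5 s.f.)

4795.3 m^2


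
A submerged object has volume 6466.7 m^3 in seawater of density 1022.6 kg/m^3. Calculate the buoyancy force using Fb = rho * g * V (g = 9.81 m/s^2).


Formula: Fb = rho * g * V
Substituting: Fb = 1022.6 * 9.81 * 6466.7
Intermediate: 1022.6 * 9.81 = 10031.706
Result: Fb = 10031.706 * 6466.7 ≈ 64872000 N (5 s.f.)

64872000 N


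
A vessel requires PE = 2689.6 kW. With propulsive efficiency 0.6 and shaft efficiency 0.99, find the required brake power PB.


Formula: PB = PE / (eta_D * eta_S)
Step 1 — combined efficiency = eta_D * eta_S = 0.6 * 0.99 = 0.594
Step 2 — PB = 2689.6 / 0.594 ≈ 4527.9 kW (5 s.f.)

4527.9 kW


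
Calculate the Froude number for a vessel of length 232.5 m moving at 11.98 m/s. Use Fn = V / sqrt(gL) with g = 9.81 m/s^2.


Formula: Fn = V / sqrt(g * L)
Step 1 — g * L = 9.81 * 232.5 = 2280.825
Step 2 — sqrt(g * L) = sqrt(2280.825) = 47.757984
Step 3 — Fn = 11.98 / 47.757984 ≈ 0.25085 (5 s.f.)

0.25085


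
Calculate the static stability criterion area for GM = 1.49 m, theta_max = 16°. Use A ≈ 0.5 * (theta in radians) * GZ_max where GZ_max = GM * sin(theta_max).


Formula: GZ_max = GM * sin(theta); Area = 0.5 * theta_rad * GZ_max
Step 1 — GZ_max = 1.49 * sin(16°) = 1.49 * 0.275637 = 0.410699 m
Step 2 — theta_rad = 16 * pi/180 = 0.279253 rad
Step 3 — Area = 0.5 * 0.279253 * 0.410699 ≈ 0.057344 m·rad (5 s.f.)

0.057344 m·rad


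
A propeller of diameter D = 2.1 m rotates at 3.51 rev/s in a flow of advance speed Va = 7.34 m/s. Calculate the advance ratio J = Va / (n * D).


Formula: J = Va / (n * D)
Step 1 — n * D = 3.51 * 2.1 = 7.371
Step 2 — J = 7.34 / 7.371 ≈ 0.99579 (5 s.f.)

0.99579


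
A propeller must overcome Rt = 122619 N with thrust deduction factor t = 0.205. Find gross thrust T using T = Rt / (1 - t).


Formula: T = Rt / (1 - t)
Step 1 — (1 - t) = 1 - 0.205 = 0.795
Step 2 — T = 122619 / 0.795 ≈ 154240 N (5 s.f.)

154240 N


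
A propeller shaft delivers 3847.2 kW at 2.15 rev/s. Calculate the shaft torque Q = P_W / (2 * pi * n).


Formula: Q = P_W / (2 * pi * n)
Step 1 — P_W = 3847.2 kW * 1000 = 3847200.0 W
Step 2 — 2 * pi * n = 2 * pi * 2.15 = 13.508848
Step 3 — Q = 3847200.0 / 13.508848 ≈ 284790 N·m (5 s.f.)

284790 N·m


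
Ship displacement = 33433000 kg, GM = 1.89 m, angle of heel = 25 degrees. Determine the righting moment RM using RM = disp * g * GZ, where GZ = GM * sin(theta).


Formula: GZ = GM * sin(theta); RM = disp * g * GZ
Step 1 — GZ = 1.89 * sin(25°) = 1.89 * 0.422618 = 0.798748 m
Step 2 — RM = 33433000 * 9.81 * 0.798748 ≈ 261970000 N·m (5 s.f.)

261970000 N·m


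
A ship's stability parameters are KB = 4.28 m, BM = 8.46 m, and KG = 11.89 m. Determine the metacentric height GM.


Formula: GM = KB + BM - KG
Step 1 — KM = KB + BM = 4.28 + 8.46 = 12.74 m
Step 2 — GM = KM - KG = 12.74 - 11.89 = 0.85 m

0.85 m


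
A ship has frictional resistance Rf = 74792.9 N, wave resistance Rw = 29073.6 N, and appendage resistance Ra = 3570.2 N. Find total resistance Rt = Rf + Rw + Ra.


Formula: Rt = Rf + Rw + Ra
Substituting: Rt = 74792.9 + 29073.6 + 3570.2
Result: Rt = 107436.7 N

107436.7 N


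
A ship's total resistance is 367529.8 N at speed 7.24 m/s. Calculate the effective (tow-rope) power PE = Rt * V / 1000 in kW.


Formula: PE = Rt * V / 1000 (kW)
Step 1 — PE (W) = 367529.8 * 7.24 = 2660915.752 W
Step 2 — PE (kW) = 2660915.752 / 1000 ≈ 2660.9 kW (5 s.f.)

2660.9 kW


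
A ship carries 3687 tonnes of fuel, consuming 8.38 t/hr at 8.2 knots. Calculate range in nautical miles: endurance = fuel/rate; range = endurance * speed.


Formula: endurance = fuel / rate; range = endurance * speed
Step 1 — endurance = 3687 / 8.38 = 439.9761 hours
Step 2 — range = 439.9761 * 8.2 ≈ 3607.8 nautical miles (5 s.f.)

3607.8 NM


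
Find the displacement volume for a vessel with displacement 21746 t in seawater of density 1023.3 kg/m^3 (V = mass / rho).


Formula: V = mass / rho
Step 1 — convert tonnes to kg: 21746 t * 1000 = 21746000 kg
Step 2 — V = 21746000 / 1023.3 ≈ 21251 m^3 (5 s.f.)

21251 m^3


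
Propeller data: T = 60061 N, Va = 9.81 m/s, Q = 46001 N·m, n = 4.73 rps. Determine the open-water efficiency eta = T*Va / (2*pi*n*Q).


Formula: eta = T * Va / (2 * pi * n * Q)
Step 1 — numerator = T * Va = 60061 * 9.81 = 589198.41
Step 2 — 2 * pi * n = 2 * pi * 4.73 = 29.719467
Step 3 — denominator = 29.719467 * 46001 = 1367125.2
Step 4 — eta = 589198.41 / 1367125.2 ≈ 0.43098 (5 s.f.)

0.43098


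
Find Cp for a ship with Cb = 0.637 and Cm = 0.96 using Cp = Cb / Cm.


Formula: Cp = Cb / Cm
Substituting: Cp = 0.637 / 0.96
Result: Cp ≈ 0.66354 (5 s.f.)

0.66354


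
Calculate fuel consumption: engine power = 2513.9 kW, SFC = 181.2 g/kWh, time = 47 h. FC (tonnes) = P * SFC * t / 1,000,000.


Formula: FC (tonnes) = P * SFC * t / 1,000,000
Step 1 — P * SFC * t = 2513.9 * 181.2 * 47 = 21409377.96 g
Step 2 — FC (tonnes) = 21409377.96 / 1,000,000 ≈ 21.409 tonnes (5 s.f.)

21.409 tonnes


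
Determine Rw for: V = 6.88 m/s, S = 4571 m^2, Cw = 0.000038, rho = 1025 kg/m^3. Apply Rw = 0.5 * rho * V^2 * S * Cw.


Formula: Rw = 0.5 * rho * V^2 * S * Cw
Step 1 — V^2 = 6.88^2 = 47.3344
Step 2 — 0.5 * rho * V^2 = 0.5 * 1025 * 47.3344 = 24258.88
Step 3 — Rw = 24258.88 * 4571 * 0.000038 ≈ 4213.7 N (5 s.f.)

4213.7 N


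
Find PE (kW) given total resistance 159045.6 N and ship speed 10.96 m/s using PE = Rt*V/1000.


Formula: PE = Rt * V / 1000 (kW)
Step 1 — PE (W) = 159045.6 * 10.96 = 1743139.776 W
Step 2 — PE (kW) = 1743139.776 / 1000 ≈ 1743.1 kW (5 s.f.)

1743.1 kW


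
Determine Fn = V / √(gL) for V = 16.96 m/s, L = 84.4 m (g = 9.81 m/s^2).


Formula: Fn = V / sqrt(g * L)
Step 1 — g * L = 9.81 * 84.4 = 827.964
Step 2 — sqrt(g * L) = sqrt(827.964) = 28.774364
Step 3 — Fn = 16.96 / 28.774364 ≈ 0.58941 (5 s.f.)

0.58941


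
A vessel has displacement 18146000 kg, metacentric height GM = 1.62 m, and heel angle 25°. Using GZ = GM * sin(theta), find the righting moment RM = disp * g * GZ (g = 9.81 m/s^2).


Formula: GZ = GM * sin(theta); RM = disp * g * GZ
Step 1 — GZ = 1.62 * sin(25°) = 1.62 * 0.422618 = 0.684641 m
Step 2 — RM = 18146000 * 9.81 * 0.684641 ≈ 121870000 N·m (5 s.f.)

121870000 N·m


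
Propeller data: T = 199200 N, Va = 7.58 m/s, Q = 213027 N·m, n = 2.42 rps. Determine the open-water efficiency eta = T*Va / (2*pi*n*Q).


Formula: eta = T * Va / (2 * pi * n * Q)
Step 1 — numerator = T * Va = 199200 * 7.58 = 1509936.0
Step 2 — 2 * pi * n = 2 * pi * 2.42 = 15.205308
Step 3 — denominator = 15.205308 * 213027 = 3239141.15
Step 4 — eta = 1509936.0 / 3239141.15 ≈ 0.46615 (5 s.f.)

0.46615


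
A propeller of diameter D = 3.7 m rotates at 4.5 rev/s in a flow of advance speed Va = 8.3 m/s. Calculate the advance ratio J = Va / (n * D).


Formula: J = Va / (n * D)
Step 1 — n * D = 4.5 * 3.7 = 16.65
Step 2 — J = 8.3 / 16.65 ≈ 0.49850 (5 s.f.)

0.49850


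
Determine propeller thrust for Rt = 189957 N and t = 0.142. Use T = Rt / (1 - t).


Formula: T = Rt / (1 - t)
Step 1 — (1 - t) = 1 - 0.142 = 0.858
Step 2 — T = 189957 / 0.858 ≈ 221400 N (5 s.f.)

221400 N


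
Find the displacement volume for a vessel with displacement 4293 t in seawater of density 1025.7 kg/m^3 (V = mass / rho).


Formula: V = mass / rho
Step 1 — convert tonnes to kg: 4293 t * 1000 = 4293000 kg
Step 2 — V = 4293000 / 1025.7 ≈ 4185.4 m^3 (5 s.f.)

4185.4 m^3


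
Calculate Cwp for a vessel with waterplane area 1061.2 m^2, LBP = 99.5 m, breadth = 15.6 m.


Formula: Cwp = Aw / (L * B)
Step 1 — L * B = 99.5 * 15.6 = 1552.2 m^2
Step 2 — Cwp = 1061.2 / 1552.2 ≈ 0.68367 (5 s.f.)

0.68367


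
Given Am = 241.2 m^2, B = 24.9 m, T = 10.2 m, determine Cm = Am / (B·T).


Formula: Cm = Am / (B * T)
Step 1 — B * T = 24.9 * 10.2 = 253.98 m^2
Step 2 — Cm = 241.2 / 253.98 ≈ 0.94968 (5 s.f.)

0.94968


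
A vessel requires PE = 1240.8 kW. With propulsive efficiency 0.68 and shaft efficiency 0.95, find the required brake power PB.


Formula: PB = PE / (eta_D * eta_S)
Step 1 — combined efficiency = eta_D * eta_S = 0.68 * 0.95 = 0.646
Step 2 — PB = 1240.8 / 0.646 ≈ 1920.7 kW (5 s.f.)

1920.7 kW


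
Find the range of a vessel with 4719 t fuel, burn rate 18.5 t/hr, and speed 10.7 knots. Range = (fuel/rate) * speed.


Formula: endurance = fuel / rate; range = endurance * speed
Step 1 — endurance = 4719 / 18.5 = 255.0811 hours
Step 2 — range = 255.0811 * 10.7 ≈ 2729.4 nautical miles (5 s.f.)

2729.4 NM


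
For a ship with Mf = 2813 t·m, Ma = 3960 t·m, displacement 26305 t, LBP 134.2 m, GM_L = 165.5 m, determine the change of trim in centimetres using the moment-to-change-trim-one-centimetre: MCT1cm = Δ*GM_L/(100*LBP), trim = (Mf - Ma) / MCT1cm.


Formula: net trimming moment = Mf - Ma; MCT1cm = Δ*GM_L/(100*LBP); trim = net moment / MCT1cm
Step 1 — net trimming moment = 2813 - 3960 = -1147 t·m
Step 2 — MCT1cm = 26305 * 165.5 / (100 * 134.2) = 324.4022 t·m/cm
Step 3 — trim = -1147 / 324.4022 ≈ -3.5357 cm (5 s.f.)

-3.5357 cm


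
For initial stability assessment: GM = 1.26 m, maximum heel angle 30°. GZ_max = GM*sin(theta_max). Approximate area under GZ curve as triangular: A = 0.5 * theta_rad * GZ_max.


Formula: GZ_max = GM * sin(theta); Area = 0.5 * theta_rad * GZ_max
Step 1 — GZ_max = 1.26 * sin(30°) = 1.26 * 0.5 = 0.63 m
Step 2 — theta_rad = 30 * pi/180 = 0.523599 rad
Step 3 — Area = 0.5 * 0.523599 * 0.63 ≈ 0.16493 m·rad (5 s.f.)

0.16493 m·rad


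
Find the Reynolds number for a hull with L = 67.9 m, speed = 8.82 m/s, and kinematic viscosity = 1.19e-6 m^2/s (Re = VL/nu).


Formula: Re = V * L / nu
Step 1 — V * L = 8.82 * 67.9 = 598.878 m^2/s
Step 2 — Re = 598.878 / 1.19e-6 = 5.03e+08

5.03e+08


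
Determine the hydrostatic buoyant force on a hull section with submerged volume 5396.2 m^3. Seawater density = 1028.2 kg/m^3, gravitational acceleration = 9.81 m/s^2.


Formula: Fb = rho * g * V
Substituting: Fb = 1028.2 * 9.81 * 5396.2
Intermediate: 1028.2 * 9.81 = 10086.642
Result: Fb = 10086.642 * 5396.2 ≈ 54430000 N (5 s.f.)

54430000 N


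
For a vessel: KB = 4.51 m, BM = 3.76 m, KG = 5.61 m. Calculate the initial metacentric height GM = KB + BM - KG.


Formula: GM = KB + BM - KG
Step 1 — KM = KB + BM = 4.51 + 3.76 = 8.27 m
Step 2 — GM = KM - KG = 8.27 - 5.61 = 2.66 m

2.66 m


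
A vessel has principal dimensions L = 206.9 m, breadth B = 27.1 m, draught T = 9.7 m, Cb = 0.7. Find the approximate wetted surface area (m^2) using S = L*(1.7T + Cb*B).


Formula: S = 1.7*L*T + V/T with V = Cb*L*B*T, i.e. S = L * (1.7*T + Cb*B)
Step 1 — 1.7*T = 1.7 * 9.7 = 16.49 m
Step 2 — Cb*B = 0.7 * 27.1 = 18.97 m
Step 3 — 1.7*T + Cb*B = 16.49 + 18.97 = 35.46 m
Step 4 — S = 206.9 * 35.46 ≈ 7336.7 m^2 (5 s.f.)

7336.7 m^2


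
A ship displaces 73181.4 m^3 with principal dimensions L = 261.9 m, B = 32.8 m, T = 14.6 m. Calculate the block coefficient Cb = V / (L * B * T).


Formula: Cb = V / (L * B * T)
Step 1 — L * B * T = 261.9 * 32.8 * 14.6 = 125418.672 m^3
Step 2 — Cb = 73181.4 / 125418.672 ≈ 0.58350 (5 s.f.)

0.58350


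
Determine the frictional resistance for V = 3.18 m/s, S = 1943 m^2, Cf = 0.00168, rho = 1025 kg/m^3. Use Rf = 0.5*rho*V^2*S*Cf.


Formula: Rf = 0.5 * rho * V^2 * S * Cf
Step 1 — V^2 = 3.18^2 = 10.1124
Step 2 — 0.5 * rho * V^2 = 0.5 * 1025 * 10.1124 = 5182.605
Step 3 — Rf = 5182.605 * 1943 * 0.00168 ≈ 16917 N (5 s.f.)

16917 N


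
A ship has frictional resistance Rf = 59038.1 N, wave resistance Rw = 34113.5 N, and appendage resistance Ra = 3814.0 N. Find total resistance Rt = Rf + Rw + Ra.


Formula: Rt = Rf + Rw + Ra
Substituting: Rt = 59038.1 + 34113.5 + 3814.0
Result: Rt = 96965.6 N

96965.6 N


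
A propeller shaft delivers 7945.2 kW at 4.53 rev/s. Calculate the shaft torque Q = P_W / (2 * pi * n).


Formula: Q = P_W / (2 * pi * n)
Step 1 — P_W = 7945.2 kW * 1000 = 7945200.0 W
Step 2 — 2 * pi * n = 2 * pi * 4.53 = 28.462829
Step 3 — Q = 7945200.0 / 28.462829 ≈ 279140 N·m (5 s.f.)

279140 N·m


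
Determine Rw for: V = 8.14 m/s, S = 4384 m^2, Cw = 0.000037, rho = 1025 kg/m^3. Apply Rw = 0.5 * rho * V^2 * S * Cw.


Formula: Rw = 0.5 * rho * V^2 * S * Cw
Step 1 — V^2 = 8.14^2 = 66.2596
Step 2 — 0.5 * rho * V^2 = 0.5 * 1025 * 66.2596 = 33958.045
Step 3 — Rw = 33958.045 * 4384 * 0.000037 ≈ 5508.3 N (5 s.f.)

5508.3 N


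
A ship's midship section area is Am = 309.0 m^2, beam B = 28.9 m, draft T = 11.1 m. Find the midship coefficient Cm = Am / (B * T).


Formula: Cm = Am / (B * T)
Step 1 — B * T = 28.9 * 11.1 = 320.79 m^2
Step 2 — Cm = 309.0 / 320.79 ≈ 0.96325 (5 s.f.)

0.96325


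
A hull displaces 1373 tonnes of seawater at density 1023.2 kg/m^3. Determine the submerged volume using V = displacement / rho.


Formula: V = mass / rho
Step 1 — convert tonnes to kg: 1373 t * 1000 = 1373000 kg
Step 2 — V = 1373000 / 1023.2 ≈ 1341.9 m^3 (5 s.f.)

1341.9 m^3


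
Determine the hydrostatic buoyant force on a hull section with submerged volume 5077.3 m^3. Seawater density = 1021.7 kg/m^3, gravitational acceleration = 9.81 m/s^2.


Formula: Fb = rho * g * V
Substituting: Fb = 1021.7 * 9.81 * 5077.3
Intermediate: 1021.7 * 9.81 = 10022.877
Result: Fb = 10022.877 * 5077.3 ≈ 50889000 N (5 s.f.)

50889000 N


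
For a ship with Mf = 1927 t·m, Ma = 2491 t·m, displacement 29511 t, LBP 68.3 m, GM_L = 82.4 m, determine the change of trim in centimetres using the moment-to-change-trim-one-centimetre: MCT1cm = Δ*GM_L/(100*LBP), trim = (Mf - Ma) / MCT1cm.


Formula: net trimming moment = Mf - Ma; MCT1cm = Δ*GM_L/(100*LBP); trim = net moment / MCT1cm
Step 1 — net trimming moment = 1927 - 2491 = -564 t·m
Step 2 — MCT1cm = 29511 * 82.4 / (100 * 68.3) = 356.0331 t·m/cm
Step 3 — trim = -564 / 356.0331 ≈ -1.5841 cm (5 s.f.)

-1.5841 cm


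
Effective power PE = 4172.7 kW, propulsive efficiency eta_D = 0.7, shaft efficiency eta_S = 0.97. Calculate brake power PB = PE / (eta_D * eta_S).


Formula: PB = PE / (eta_D * eta_S)
Step 1 — combined efficiency = eta_D * eta_S = 0.7 * 0.97 = 0.679
Step 2 — PB = 4172.7 / 0.679 ≈ 6145.4 kW (5 s.f.)

6145.4 kW


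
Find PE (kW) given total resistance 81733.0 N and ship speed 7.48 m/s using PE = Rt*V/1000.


Formula: PE = Rt * V / 1000 (kW)
Step 1 — PE (W) = 81733.0 * 7.48 = 611362.84 W
Step 2 — PE (kW) = 611362.84 / 1000 ≈ 611.36 kW (5 s.f.)

611.36 kW


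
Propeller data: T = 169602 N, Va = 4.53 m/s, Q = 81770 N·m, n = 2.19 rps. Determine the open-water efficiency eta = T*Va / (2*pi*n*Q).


Formula: eta = T * Va / (2 * pi * n * Q)
Step 1 — numerator = T * Va = 169602 * 4.53 = 768297.06
Step 2 — 2 * pi * n = 2 * pi * 2.19 = 13.760176
Step 3 — denominator = 13.760176 * 81770 = 1125169.59
Step 4 — eta = 768297.06 / 1125169.59 ≈ 0.68283 (5 s.f.)

0.68283


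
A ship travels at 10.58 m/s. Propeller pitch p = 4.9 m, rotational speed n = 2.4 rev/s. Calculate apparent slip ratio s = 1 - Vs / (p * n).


Formula: s = 1 - Vs / (p * n)
Step 1 — p * n = 4.9 * 2.4 = 11.76
Step 2 — Vs / (p*n) = 10.58 / 11.76 = 0.89966 (6 d.p.)
Step 3 — s = 1 - 0.89966 = 0.10034

0.10034


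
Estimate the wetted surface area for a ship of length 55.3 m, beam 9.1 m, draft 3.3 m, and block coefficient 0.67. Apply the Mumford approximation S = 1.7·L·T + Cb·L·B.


Formula: S = 1.7*L*T + V/T with V = Cb*L*B*T, i.e. S = L * (1.7*T + Cb*B)
Step 1 — 1.7*T = 1.7 * 3.3 = 5.61 m
Step 2 — Cb*B = 0.67 * 9.1 = 6.097 m
Step 3 — 1.7*T + Cb*B = 5.61 + 6.097 = 11.707 m
Step 4 — S = 55.3 * 11.707 ≈ 647.40 m^2 (5 s.f.)

647.40 m^2


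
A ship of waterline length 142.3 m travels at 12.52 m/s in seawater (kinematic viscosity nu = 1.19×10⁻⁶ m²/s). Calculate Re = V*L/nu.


Formula: Re = V * L / nu
Step 1 — V * L = 12.52 * 142.3 = 1781.596 m^2/s
Step 2 — Re = 1781.596 / 1.19e-6 = 1.50e+09

1.50e+09


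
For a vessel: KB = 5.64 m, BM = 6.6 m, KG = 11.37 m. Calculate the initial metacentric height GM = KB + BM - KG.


Formula: GM = KB + BM - KG
Step 1 — KM = KB + BM = 5.64 + 6.6 = 12.24 m
Step 2 — GM = KM - KG = 12.24 - 11.37 = 0.87 m

0.87 m


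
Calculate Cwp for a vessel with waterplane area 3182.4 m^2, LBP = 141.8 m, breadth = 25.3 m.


Formula: Cwp = Aw / (L * B)
Step 1 — L * B = 141.8 * 25.3 = 3587.54 m^2
Step 2 — Cwp = 3182.4 / 3587.54 ≈ 0.88707 (5 s.f.)

0.88707


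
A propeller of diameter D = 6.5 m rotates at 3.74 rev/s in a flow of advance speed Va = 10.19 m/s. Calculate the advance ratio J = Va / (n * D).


Formula: J = Va / (n * D)
Step 1 — n * D = 3.74 * 6.5 = 24.31
Step 2 — J = 10.19 / 24.31 ≈ 0.41917 (5 s.f.)

0.41917


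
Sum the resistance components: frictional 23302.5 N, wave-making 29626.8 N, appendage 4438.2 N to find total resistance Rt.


Formula: Rt = Rf + Rw + Ra
Substituting: Rt = 23302.5 + 29626.8 + 4438.2
Result: Rt = 57367.5 N

57367.5 N


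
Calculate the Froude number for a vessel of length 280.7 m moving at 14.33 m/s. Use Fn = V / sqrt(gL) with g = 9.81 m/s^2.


Formula: Fn = V / sqrt(g * L)
Step 1 — g * L = 9.81 * 280.7 = 2753.667
Step 2 — sqrt(g * L) = sqrt(2753.667) = 52.475394
Step 3 — Fn = 14.33 / 52.475394 ≈ 0.27308 (5 s.f.)

0.27308


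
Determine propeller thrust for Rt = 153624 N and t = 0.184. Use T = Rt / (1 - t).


Formula: T = Rt / (1 - t)
Step 1 — (1 - t) = 1 - 0.184 = 0.816
Step 2 — T = 153624 / 0.816 ≈ 188260 N (5 s.f.)

188260 N


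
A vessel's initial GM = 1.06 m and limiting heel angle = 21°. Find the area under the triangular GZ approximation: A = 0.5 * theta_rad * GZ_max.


Formula: GZ_max = GM * sin(theta); Area = 0.5 * theta_rad * GZ_max
Step 1 — GZ_max = 1.06 * sin(21°) = 1.06 * 0.358368 = 0.37987 m
Step 2 — theta_rad = 21 * pi/180 = 0.366519 rad
Step 3 — Area = 0.5 * 0.366519 * 0.37987 ≈ 0.069615 m·rad (5 s.f.)

0.069615 m·rad


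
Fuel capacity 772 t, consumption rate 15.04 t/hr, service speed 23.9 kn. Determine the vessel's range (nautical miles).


Formula: endurance = fuel / rate; range = endurance * speed
Step 1 — endurance = 772 / 15.04 = 51.3298 hours
Step 2 — range = 51.3298 * 23.9 ≈ 1226.8 nautical miles (5 s.f.)

1226.8 NM


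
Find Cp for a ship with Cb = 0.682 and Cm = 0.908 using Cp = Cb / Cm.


Formula: Cp = Cb / Cm
Substituting: Cp = 0.682 / 0.908
Result: Cp ≈ 0.75110 (5 s.f.)

0.75110


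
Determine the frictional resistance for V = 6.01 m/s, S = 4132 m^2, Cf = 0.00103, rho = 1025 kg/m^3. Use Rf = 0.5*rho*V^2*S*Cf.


Formula: Rf = 0.5 * rho * V^2 * S * Cf
Step 1 — V^2 = 6.01^2 = 36.1201
Step 2 — 0.5 * rho * V^2 = 0.5 * 1025 * 36.1201 = 18511.55125
Step 3 — Rf = 18511.55125 * 4132 * 0.00103 ≈ 78784 N (5 s.f.)

78784 N


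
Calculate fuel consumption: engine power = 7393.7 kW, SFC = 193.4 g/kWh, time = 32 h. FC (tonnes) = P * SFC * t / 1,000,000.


Formula: FC (tonnes) = P * SFC * t / 1,000,000
Step 1 — P * SFC * t = 7393.7 * 193.4 * 32 = 45758130.56 g
Step 2 — FC (tonnes) = 45758130.56 / 1,000,000 ≈ 45.758 tonnes (5 s.f.)

45.758 tonnes


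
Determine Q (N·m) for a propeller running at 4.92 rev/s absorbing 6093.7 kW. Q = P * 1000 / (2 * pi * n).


Formula: Q = P_W / (2 * pi * n)
Step 1 — P_W = 6093.7 kW * 1000 = 6093700.0 W
Step 2 — 2 * pi * n = 2 * pi * 4.92 = 30.913272
Step 3 — Q = 6093700.0 / 30.913272 ≈ 197120 N·m (5 s.f.)

197120 N·m


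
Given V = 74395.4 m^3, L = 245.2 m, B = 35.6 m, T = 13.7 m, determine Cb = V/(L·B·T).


Formula: Cb = V / (L * B * T)
Step 1 — L * B * T = 245.2 * 35.6 * 13.7 = 119588.944 m^3
Step 2 — Cb = 74395.4 / 119588.944 ≈ 0.62209 (5 s.f.)

0.62209


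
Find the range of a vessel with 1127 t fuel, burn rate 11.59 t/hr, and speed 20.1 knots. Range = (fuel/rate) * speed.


Formula: endurance = fuel / rate; range = endurance * speed
Step 1 — endurance = 1127 / 11.59 = 97.239 hours
Step 2 — range = 97.239 * 20.1 ≈ 1954.5 nautical miles (5 s.f.)

1954.5 NM


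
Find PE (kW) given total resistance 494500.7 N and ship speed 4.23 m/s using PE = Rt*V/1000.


Formula: PE = Rt * V / 1000 (kW)
Step 1 — PE (W) = 494500.7 * 4.23 = 2091737.961 W
Step 2 — PE (kW) = 2091737.961 / 1000 ≈ 2091.7 kW (5 s.f.)

2091.7 kW


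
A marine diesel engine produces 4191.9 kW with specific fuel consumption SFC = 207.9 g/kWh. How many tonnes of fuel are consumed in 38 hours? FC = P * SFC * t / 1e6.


Formula: FC (tonnes) = P * SFC * t / 1,000,000
Step 1 — P * SFC * t = 4191.9 * 207.9 * 38 = 33116848.38 g
Step 2 — FC (tonnes) = 33116848.38 / 1,000,000 ≈ 33.117 tonnes (5 s.f.)

33.117 tonnes


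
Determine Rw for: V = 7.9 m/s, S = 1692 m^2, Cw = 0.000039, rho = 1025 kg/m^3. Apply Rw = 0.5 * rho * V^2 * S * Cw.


Formula: Rw = 0.5 * rho * V^2 * S * Cw
Step 1 — V^2 = 7.9^2 = 62.41
Step 2 — 0.5 * rho * V^2 = 0.5 * 1025 * 62.41 = 31985.125
Step 3 — Rw = 31985.125 * 1692 * 0.000039 ≈ 2110.6 N (5 s.f.)

2110.6 N


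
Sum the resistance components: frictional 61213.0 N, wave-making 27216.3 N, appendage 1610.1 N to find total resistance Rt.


Formula: Rt = Rf + Rw + Ra
Substituting: Rt = 61213.0 + 27216.3 + 1610.1
Result: Rt = 90039.4 N

90039.4 N


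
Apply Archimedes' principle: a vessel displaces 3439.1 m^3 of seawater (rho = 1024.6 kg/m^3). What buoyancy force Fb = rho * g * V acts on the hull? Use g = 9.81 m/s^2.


Formula: Fb = rho * g * V
Substituting: Fb = 1024.6 * 9.81 * 3439.1
Intermediate: 1024.6 * 9.81 = 10051.326
Result: Fb = 10051.326 * 3439.1 ≈ 34568000 N (5 s.f.)

34568000 N


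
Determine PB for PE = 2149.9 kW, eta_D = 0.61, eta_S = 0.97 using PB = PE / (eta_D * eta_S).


Formula: PB = PE / (eta_D * eta_S)
Step 1 — combined efficiency = eta_D * eta_S = 0.61 * 0.97 = 0.5917
Step 2 — PB = 2149.9 / 0.5917 ≈ 3633.4 kW (5 s.f.)

3633.4 kW


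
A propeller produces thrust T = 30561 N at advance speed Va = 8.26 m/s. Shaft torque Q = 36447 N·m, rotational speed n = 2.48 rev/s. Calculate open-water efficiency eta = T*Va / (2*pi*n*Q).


Formula: eta = T * Va / (2 * pi * n * Q)
Step 1 — numerator = T * Va = 30561 * 8.26 = 252433.86
Step 2 — 2 * pi * n = 2 * pi * 2.48 = 15.5823
Step 3 — denominator = 15.5823 * 36447 = 567928.09
Step 4 — eta = 252433.86 / 567928.09 ≈ 0.44448 (5 s.f.)

0.44448


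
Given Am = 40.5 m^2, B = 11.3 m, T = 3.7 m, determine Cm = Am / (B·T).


Formula: Cm = Am / (B * T)
Step 1 — B * T = 11.3 * 3.7 = 41.81 m^2
Step 2 — Cm = 40.5 / 41.81 ≈ 0.96867 (5 s.f.)

0.96867


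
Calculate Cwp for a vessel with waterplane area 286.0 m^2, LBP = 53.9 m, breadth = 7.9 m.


Formula: Cwp = Aw / (L * B)
Step 1 — L * B = 53.9 * 7.9 = 425.81 m^2
Step 2 — Cwp = 286.0 / 425.81 ≈ 0.67166 (5 s.f.)

0.67166


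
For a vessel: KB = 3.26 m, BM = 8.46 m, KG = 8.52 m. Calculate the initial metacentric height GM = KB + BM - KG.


Formula: GM = KB + BM - KG
Step 1 — KM = KB + BM = 3.26 + 8.46 = 11.72 m
Step 2 — GM = KM - KG = 11.72 - 8.52 = 3.2 m

3.2 m


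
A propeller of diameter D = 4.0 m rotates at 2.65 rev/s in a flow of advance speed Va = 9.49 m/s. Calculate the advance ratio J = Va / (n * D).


Formula: J = Va / (n * D)
Step 1 — n * D = 2.65 * 4.0 = 10.6
Step 2 — J = 9.49 / 10.6 ≈ 0.89528 (5 s.f.)

0.89528


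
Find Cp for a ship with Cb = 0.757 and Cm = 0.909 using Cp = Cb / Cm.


Formula: Cp = Cb / Cm
Substituting: Cp = 0.757 / 0.909
Result: Cp ≈ 0.83278 (5 s.f.)

0.83278


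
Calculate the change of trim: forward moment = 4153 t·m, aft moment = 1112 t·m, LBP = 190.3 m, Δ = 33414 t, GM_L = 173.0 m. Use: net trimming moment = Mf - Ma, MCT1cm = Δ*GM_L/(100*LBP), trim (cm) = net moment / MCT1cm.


Formula: net trimming moment = Mf - Ma; MCT1cm = Δ*GM_L/(100*LBP); trim = net moment / MCT1cm
Step 1 — net trimming moment = 4153 - 1112 = 3041 t·m
Step 2 — MCT1cm = 33414 * 173.0 / (100 * 190.3) = 303.7636 t·m/cm
Step 3 — trim = 3041 / 303.7636 ≈ 10.011 cm (5 s.f.)

10.011 cm


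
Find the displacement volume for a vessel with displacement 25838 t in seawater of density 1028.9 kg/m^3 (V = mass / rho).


Formula: V = mass / rho
Step 1 — convert tonnes to kg: 25838 t * 1000 = 25838000 kg
Step 2 — V = 25838000 / 1028.9 ≈ 25112 m^3 (5 s.f.)

25112 m^3


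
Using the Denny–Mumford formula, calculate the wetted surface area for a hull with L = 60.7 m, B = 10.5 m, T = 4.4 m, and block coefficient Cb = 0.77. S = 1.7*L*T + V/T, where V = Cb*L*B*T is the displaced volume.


Formula: S = 1.7*L*T + V/T with V = Cb*L*B*T, i.e. S = L * (1.7*T + Cb*B)
Step 1 — 1.7*T = 1.7 * 4.4 = 7.48 m
Step 2 — Cb*B = 0.77 * 10.5 = 8.085 m
Step 3 — 1.7*T + Cb*B = 7.48 + 8.085 = 15.565 m
Step 4 — S = 60.7 * 15.565 ≈ 944.80 m^2 (5 s.f.)

944.80 m^2


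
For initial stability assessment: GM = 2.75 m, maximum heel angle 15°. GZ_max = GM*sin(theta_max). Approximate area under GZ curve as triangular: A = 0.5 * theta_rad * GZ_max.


Formula: GZ_max = GM * sin(theta); Area = 0.5 * theta_rad * GZ_max
Step 1 — GZ_max = 2.75 * sin(15°) = 2.75 * 0.258819 = 0.711752 m
Step 2 — theta_rad = 15 * pi/180 = 0.261799 rad
Step 3 — Area = 0.5 * 0.261799 * 0.711752 ≈ 0.093168 m·rad (5 s.f.)

0.093168 m·rad


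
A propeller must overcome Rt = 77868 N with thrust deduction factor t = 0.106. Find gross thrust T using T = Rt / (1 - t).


Formula: T = Rt / (1 - t)
Step 1 — (1 - t) = 1 - 0.106 = 0.894
Step 2 — T = 77868 / 0.894 ≈ 87101 N (5 s.f.)

87101 N


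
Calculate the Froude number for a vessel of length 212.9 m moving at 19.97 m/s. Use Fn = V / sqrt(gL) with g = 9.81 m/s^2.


Formula: Fn = V / sqrt(g * L)
Step 1 — g * L = 9.81 * 212.9 = 2088.549
Step 2 — sqrt(g * L) = sqrt(2088.549) = 45.700646
Step 3 — Fn = 19.97 / 45.700646 ≈ 0.43697 (5 s.f.)

0.43697


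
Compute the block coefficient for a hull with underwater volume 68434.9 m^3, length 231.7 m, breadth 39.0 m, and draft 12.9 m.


Formula: Cb = V / (L * B * T)
Step 1 — L * B * T = 231.7 * 39.0 * 12.9 = 116568.27 m^3
Step 2 — Cb = 68434.9 / 116568.27 ≈ 0.58708 (5 s.f.)

0.58708


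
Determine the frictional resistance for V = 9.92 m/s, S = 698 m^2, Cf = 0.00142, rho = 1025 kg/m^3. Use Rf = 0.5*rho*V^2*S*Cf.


Formula: Rf = 0.5 * rho * V^2 * S * Cf
Step 1 — V^2 = 9.92^2 = 98.4064
Step 2 — 0.5 * rho * V^2 = 0.5 * 1025 * 98.4064 = 50433.28
Step 3 — Rf = 50433.28 * 698 * 0.00142 ≈ 49987 N (5 s.f.)

49987 N


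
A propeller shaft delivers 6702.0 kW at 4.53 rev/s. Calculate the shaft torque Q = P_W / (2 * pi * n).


Formula: Q = P_W / (2 * pi * n)
Step 1 — P_W = 6702.0 kW * 1000 = 6702000.0 W
Step 2 — 2 * pi * n = 2 * pi * 4.53 = 28.462829
Step 3 — Q = 6702000.0 / 28.462829 ≈ 235460 N·m (5 s.f.)

235460 N·m


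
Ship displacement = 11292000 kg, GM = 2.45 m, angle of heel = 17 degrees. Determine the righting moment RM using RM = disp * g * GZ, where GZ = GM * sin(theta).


Formula: GZ = GM * sin(theta); RM = disp * g * GZ
Step 1 — GZ = 2.45 * sin(17°) = 2.45 * 0.292372 = 0.716311 m
Step 2 — RM = 11292000 * 9.81 * 0.716311 ≈ 79349000 N·m (5 s.f.)

79349000 N·m
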